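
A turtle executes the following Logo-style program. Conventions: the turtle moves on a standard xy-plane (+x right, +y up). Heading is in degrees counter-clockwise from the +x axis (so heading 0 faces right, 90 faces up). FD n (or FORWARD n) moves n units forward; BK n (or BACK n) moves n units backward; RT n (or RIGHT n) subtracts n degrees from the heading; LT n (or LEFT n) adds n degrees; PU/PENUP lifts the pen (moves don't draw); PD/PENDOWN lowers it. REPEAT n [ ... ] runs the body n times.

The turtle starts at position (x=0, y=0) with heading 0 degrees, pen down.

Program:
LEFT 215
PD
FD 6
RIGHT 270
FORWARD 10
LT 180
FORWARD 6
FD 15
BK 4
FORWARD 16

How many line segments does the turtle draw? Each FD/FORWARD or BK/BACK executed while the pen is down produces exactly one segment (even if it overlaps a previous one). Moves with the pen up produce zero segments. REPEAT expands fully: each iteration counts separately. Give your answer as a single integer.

Answer: 6

Derivation:
Executing turtle program step by step:
Start: pos=(0,0), heading=0, pen down
LT 215: heading 0 -> 215
PD: pen down
FD 6: (0,0) -> (-4.915,-3.441) [heading=215, draw]
RT 270: heading 215 -> 305
FD 10: (-4.915,-3.441) -> (0.821,-11.633) [heading=305, draw]
LT 180: heading 305 -> 125
FD 6: (0.821,-11.633) -> (-2.621,-6.718) [heading=125, draw]
FD 15: (-2.621,-6.718) -> (-11.224,5.569) [heading=125, draw]
BK 4: (-11.224,5.569) -> (-8.93,2.293) [heading=125, draw]
FD 16: (-8.93,2.293) -> (-18.107,15.399) [heading=125, draw]
Final: pos=(-18.107,15.399), heading=125, 6 segment(s) drawn
Segments drawn: 6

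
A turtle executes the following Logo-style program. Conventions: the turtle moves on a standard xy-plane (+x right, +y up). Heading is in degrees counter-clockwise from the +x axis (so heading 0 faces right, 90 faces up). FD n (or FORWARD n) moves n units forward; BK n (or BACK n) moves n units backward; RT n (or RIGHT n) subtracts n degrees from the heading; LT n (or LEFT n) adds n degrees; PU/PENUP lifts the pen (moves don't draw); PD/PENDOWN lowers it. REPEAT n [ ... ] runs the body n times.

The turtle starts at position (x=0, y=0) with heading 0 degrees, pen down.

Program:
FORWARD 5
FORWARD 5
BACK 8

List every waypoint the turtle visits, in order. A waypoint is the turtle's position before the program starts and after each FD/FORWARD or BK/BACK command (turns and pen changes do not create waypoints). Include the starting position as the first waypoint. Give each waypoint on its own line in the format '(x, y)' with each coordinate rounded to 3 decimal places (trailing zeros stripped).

Executing turtle program step by step:
Start: pos=(0,0), heading=0, pen down
FD 5: (0,0) -> (5,0) [heading=0, draw]
FD 5: (5,0) -> (10,0) [heading=0, draw]
BK 8: (10,0) -> (2,0) [heading=0, draw]
Final: pos=(2,0), heading=0, 3 segment(s) drawn
Waypoints (4 total):
(0, 0)
(5, 0)
(10, 0)
(2, 0)

Answer: (0, 0)
(5, 0)
(10, 0)
(2, 0)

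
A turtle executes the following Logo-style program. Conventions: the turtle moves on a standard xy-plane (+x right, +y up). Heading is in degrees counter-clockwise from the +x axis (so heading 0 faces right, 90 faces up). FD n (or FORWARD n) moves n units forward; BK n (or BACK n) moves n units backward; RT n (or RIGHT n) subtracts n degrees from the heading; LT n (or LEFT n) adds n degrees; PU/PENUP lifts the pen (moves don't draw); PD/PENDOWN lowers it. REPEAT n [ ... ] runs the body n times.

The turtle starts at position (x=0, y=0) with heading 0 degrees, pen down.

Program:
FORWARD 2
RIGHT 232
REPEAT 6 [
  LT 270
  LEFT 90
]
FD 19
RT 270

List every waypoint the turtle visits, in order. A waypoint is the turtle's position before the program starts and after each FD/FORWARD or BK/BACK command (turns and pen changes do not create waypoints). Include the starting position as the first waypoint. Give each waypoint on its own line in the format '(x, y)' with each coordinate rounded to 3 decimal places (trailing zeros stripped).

Answer: (0, 0)
(2, 0)
(-9.698, 14.972)

Derivation:
Executing turtle program step by step:
Start: pos=(0,0), heading=0, pen down
FD 2: (0,0) -> (2,0) [heading=0, draw]
RT 232: heading 0 -> 128
REPEAT 6 [
  -- iteration 1/6 --
  LT 270: heading 128 -> 38
  LT 90: heading 38 -> 128
  -- iteration 2/6 --
  LT 270: heading 128 -> 38
  LT 90: heading 38 -> 128
  -- iteration 3/6 --
  LT 270: heading 128 -> 38
  LT 90: heading 38 -> 128
  -- iteration 4/6 --
  LT 270: heading 128 -> 38
  LT 90: heading 38 -> 128
  -- iteration 5/6 --
  LT 270: heading 128 -> 38
  LT 90: heading 38 -> 128
  -- iteration 6/6 --
  LT 270: heading 128 -> 38
  LT 90: heading 38 -> 128
]
FD 19: (2,0) -> (-9.698,14.972) [heading=128, draw]
RT 270: heading 128 -> 218
Final: pos=(-9.698,14.972), heading=218, 2 segment(s) drawn
Waypoints (3 total):
(0, 0)
(2, 0)
(-9.698, 14.972)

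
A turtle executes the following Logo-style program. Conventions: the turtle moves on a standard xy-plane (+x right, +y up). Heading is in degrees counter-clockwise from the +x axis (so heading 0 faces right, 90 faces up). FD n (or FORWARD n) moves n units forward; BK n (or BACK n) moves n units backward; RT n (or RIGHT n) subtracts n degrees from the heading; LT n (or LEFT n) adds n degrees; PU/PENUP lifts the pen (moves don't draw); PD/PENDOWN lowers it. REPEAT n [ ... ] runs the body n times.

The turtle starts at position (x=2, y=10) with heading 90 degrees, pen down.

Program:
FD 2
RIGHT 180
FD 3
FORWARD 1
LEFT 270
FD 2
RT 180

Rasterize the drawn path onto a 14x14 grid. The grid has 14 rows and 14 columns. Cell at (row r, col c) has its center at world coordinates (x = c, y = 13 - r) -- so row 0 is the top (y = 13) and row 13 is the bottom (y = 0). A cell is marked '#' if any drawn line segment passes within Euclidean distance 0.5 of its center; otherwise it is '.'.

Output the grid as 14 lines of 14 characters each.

Answer: ..............
..#...........
..#...........
..#...........
..#...........
###...........
..............
..............
..............
..............
..............
..............
..............
..............

Derivation:
Segment 0: (2,10) -> (2,12)
Segment 1: (2,12) -> (2,9)
Segment 2: (2,9) -> (2,8)
Segment 3: (2,8) -> (0,8)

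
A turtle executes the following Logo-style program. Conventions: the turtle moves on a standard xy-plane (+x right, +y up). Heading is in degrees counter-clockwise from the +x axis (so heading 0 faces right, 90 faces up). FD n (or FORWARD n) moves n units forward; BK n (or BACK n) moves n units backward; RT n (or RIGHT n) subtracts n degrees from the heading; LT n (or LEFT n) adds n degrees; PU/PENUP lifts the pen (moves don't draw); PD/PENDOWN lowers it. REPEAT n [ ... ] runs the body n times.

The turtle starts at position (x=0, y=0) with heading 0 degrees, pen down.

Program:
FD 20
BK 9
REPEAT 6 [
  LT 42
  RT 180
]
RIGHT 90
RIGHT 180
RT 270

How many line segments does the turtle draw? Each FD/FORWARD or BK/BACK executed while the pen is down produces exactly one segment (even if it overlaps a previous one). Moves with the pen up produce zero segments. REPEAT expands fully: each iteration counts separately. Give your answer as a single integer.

Answer: 2

Derivation:
Executing turtle program step by step:
Start: pos=(0,0), heading=0, pen down
FD 20: (0,0) -> (20,0) [heading=0, draw]
BK 9: (20,0) -> (11,0) [heading=0, draw]
REPEAT 6 [
  -- iteration 1/6 --
  LT 42: heading 0 -> 42
  RT 180: heading 42 -> 222
  -- iteration 2/6 --
  LT 42: heading 222 -> 264
  RT 180: heading 264 -> 84
  -- iteration 3/6 --
  LT 42: heading 84 -> 126
  RT 180: heading 126 -> 306
  -- iteration 4/6 --
  LT 42: heading 306 -> 348
  RT 180: heading 348 -> 168
  -- iteration 5/6 --
  LT 42: heading 168 -> 210
  RT 180: heading 210 -> 30
  -- iteration 6/6 --
  LT 42: heading 30 -> 72
  RT 180: heading 72 -> 252
]
RT 90: heading 252 -> 162
RT 180: heading 162 -> 342
RT 270: heading 342 -> 72
Final: pos=(11,0), heading=72, 2 segment(s) drawn
Segments drawn: 2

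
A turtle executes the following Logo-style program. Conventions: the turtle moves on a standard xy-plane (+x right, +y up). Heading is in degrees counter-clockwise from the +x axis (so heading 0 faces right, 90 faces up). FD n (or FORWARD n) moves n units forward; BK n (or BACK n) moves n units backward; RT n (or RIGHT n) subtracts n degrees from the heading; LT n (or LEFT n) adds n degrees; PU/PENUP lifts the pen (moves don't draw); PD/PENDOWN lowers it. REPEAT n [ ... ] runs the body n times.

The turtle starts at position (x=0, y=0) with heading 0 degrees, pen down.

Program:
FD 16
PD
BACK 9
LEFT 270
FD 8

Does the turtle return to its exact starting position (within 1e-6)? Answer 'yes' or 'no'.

Executing turtle program step by step:
Start: pos=(0,0), heading=0, pen down
FD 16: (0,0) -> (16,0) [heading=0, draw]
PD: pen down
BK 9: (16,0) -> (7,0) [heading=0, draw]
LT 270: heading 0 -> 270
FD 8: (7,0) -> (7,-8) [heading=270, draw]
Final: pos=(7,-8), heading=270, 3 segment(s) drawn

Start position: (0, 0)
Final position: (7, -8)
Distance = 10.63; >= 1e-6 -> NOT closed

Answer: no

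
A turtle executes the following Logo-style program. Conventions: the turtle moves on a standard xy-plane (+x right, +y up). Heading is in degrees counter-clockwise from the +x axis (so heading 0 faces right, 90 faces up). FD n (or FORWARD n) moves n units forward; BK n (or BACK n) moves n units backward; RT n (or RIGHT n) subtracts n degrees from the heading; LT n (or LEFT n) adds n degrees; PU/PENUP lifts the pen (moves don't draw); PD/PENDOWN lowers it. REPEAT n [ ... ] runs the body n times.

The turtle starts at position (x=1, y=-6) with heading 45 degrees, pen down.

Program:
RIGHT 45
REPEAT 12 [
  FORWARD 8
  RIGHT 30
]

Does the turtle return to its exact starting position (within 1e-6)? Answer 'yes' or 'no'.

Answer: yes

Derivation:
Executing turtle program step by step:
Start: pos=(1,-6), heading=45, pen down
RT 45: heading 45 -> 0
REPEAT 12 [
  -- iteration 1/12 --
  FD 8: (1,-6) -> (9,-6) [heading=0, draw]
  RT 30: heading 0 -> 330
  -- iteration 2/12 --
  FD 8: (9,-6) -> (15.928,-10) [heading=330, draw]
  RT 30: heading 330 -> 300
  -- iteration 3/12 --
  FD 8: (15.928,-10) -> (19.928,-16.928) [heading=300, draw]
  RT 30: heading 300 -> 270
  -- iteration 4/12 --
  FD 8: (19.928,-16.928) -> (19.928,-24.928) [heading=270, draw]
  RT 30: heading 270 -> 240
  -- iteration 5/12 --
  FD 8: (19.928,-24.928) -> (15.928,-31.856) [heading=240, draw]
  RT 30: heading 240 -> 210
  -- iteration 6/12 --
  FD 8: (15.928,-31.856) -> (9,-35.856) [heading=210, draw]
  RT 30: heading 210 -> 180
  -- iteration 7/12 --
  FD 8: (9,-35.856) -> (1,-35.856) [heading=180, draw]
  RT 30: heading 180 -> 150
  -- iteration 8/12 --
  FD 8: (1,-35.856) -> (-5.928,-31.856) [heading=150, draw]
  RT 30: heading 150 -> 120
  -- iteration 9/12 --
  FD 8: (-5.928,-31.856) -> (-9.928,-24.928) [heading=120, draw]
  RT 30: heading 120 -> 90
  -- iteration 10/12 --
  FD 8: (-9.928,-24.928) -> (-9.928,-16.928) [heading=90, draw]
  RT 30: heading 90 -> 60
  -- iteration 11/12 --
  FD 8: (-9.928,-16.928) -> (-5.928,-10) [heading=60, draw]
  RT 30: heading 60 -> 30
  -- iteration 12/12 --
  FD 8: (-5.928,-10) -> (1,-6) [heading=30, draw]
  RT 30: heading 30 -> 0
]
Final: pos=(1,-6), heading=0, 12 segment(s) drawn

Start position: (1, -6)
Final position: (1, -6)
Distance = 0; < 1e-6 -> CLOSED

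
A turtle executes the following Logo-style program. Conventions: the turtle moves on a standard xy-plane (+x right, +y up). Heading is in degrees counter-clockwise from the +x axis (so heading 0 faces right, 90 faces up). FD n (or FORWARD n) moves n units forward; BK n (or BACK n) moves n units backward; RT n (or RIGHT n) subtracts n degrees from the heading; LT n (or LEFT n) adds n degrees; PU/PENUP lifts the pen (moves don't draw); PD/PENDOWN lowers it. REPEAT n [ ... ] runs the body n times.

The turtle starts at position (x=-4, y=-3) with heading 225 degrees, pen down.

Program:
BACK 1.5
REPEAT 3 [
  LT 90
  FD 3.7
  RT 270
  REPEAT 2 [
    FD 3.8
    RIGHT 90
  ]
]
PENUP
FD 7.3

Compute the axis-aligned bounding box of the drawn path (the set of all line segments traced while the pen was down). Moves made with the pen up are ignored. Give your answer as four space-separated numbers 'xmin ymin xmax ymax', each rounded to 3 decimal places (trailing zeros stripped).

Executing turtle program step by step:
Start: pos=(-4,-3), heading=225, pen down
BK 1.5: (-4,-3) -> (-2.939,-1.939) [heading=225, draw]
REPEAT 3 [
  -- iteration 1/3 --
  LT 90: heading 225 -> 315
  FD 3.7: (-2.939,-1.939) -> (-0.323,-4.556) [heading=315, draw]
  RT 270: heading 315 -> 45
  REPEAT 2 [
    -- iteration 1/2 --
    FD 3.8: (-0.323,-4.556) -> (2.364,-1.869) [heading=45, draw]
    RT 90: heading 45 -> 315
    -- iteration 2/2 --
    FD 3.8: (2.364,-1.869) -> (5.051,-4.556) [heading=315, draw]
    RT 90: heading 315 -> 225
  ]
  -- iteration 2/3 --
  LT 90: heading 225 -> 315
  FD 3.7: (5.051,-4.556) -> (7.667,-7.172) [heading=315, draw]
  RT 270: heading 315 -> 45
  REPEAT 2 [
    -- iteration 1/2 --
    FD 3.8: (7.667,-7.172) -> (10.354,-4.485) [heading=45, draw]
    RT 90: heading 45 -> 315
    -- iteration 2/2 --
    FD 3.8: (10.354,-4.485) -> (13.041,-7.172) [heading=315, draw]
    RT 90: heading 315 -> 225
  ]
  -- iteration 3/3 --
  LT 90: heading 225 -> 315
  FD 3.7: (13.041,-7.172) -> (15.658,-9.788) [heading=315, draw]
  RT 270: heading 315 -> 45
  REPEAT 2 [
    -- iteration 1/2 --
    FD 3.8: (15.658,-9.788) -> (18.345,-7.101) [heading=45, draw]
    RT 90: heading 45 -> 315
    -- iteration 2/2 --
    FD 3.8: (18.345,-7.101) -> (21.032,-9.788) [heading=315, draw]
    RT 90: heading 315 -> 225
  ]
]
PU: pen up
FD 7.3: (21.032,-9.788) -> (15.87,-14.95) [heading=225, move]
Final: pos=(15.87,-14.95), heading=225, 10 segment(s) drawn

Segment endpoints: x in {-4, -2.939, -0.323, 2.364, 5.051, 7.667, 10.354, 13.041, 15.658, 18.345, 21.032}, y in {-9.788, -9.788, -7.172, -7.172, -7.101, -4.556, -4.485, -3, -1.939, -1.869}
xmin=-4, ymin=-9.788, xmax=21.032, ymax=-1.869

Answer: -4 -9.788 21.032 -1.869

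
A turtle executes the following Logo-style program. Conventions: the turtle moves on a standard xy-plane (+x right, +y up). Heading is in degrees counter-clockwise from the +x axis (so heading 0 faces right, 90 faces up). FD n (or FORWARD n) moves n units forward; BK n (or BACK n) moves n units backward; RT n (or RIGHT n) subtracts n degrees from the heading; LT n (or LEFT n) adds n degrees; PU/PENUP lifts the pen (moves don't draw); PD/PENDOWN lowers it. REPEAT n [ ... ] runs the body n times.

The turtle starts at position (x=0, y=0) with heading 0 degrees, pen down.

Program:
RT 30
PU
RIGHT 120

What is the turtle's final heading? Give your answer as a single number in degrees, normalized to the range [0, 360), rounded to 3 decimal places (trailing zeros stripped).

Answer: 210

Derivation:
Executing turtle program step by step:
Start: pos=(0,0), heading=0, pen down
RT 30: heading 0 -> 330
PU: pen up
RT 120: heading 330 -> 210
Final: pos=(0,0), heading=210, 0 segment(s) drawn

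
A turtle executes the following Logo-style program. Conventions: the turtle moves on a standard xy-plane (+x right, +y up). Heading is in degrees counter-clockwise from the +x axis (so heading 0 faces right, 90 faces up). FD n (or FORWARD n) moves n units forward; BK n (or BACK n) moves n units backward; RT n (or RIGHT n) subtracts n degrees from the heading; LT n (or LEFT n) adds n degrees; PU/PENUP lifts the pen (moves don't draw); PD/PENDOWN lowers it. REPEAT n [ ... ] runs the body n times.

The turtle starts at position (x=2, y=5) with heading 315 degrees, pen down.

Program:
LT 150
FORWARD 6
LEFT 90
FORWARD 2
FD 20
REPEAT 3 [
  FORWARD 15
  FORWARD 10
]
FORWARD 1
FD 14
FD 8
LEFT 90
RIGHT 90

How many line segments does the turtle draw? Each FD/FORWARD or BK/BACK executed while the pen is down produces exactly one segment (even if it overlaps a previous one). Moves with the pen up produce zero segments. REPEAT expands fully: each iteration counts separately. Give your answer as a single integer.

Executing turtle program step by step:
Start: pos=(2,5), heading=315, pen down
LT 150: heading 315 -> 105
FD 6: (2,5) -> (0.447,10.796) [heading=105, draw]
LT 90: heading 105 -> 195
FD 2: (0.447,10.796) -> (-1.485,10.278) [heading=195, draw]
FD 20: (-1.485,10.278) -> (-20.803,5.102) [heading=195, draw]
REPEAT 3 [
  -- iteration 1/3 --
  FD 15: (-20.803,5.102) -> (-35.292,1.219) [heading=195, draw]
  FD 10: (-35.292,1.219) -> (-44.951,-1.369) [heading=195, draw]
  -- iteration 2/3 --
  FD 15: (-44.951,-1.369) -> (-59.44,-5.251) [heading=195, draw]
  FD 10: (-59.44,-5.251) -> (-69.1,-7.839) [heading=195, draw]
  -- iteration 3/3 --
  FD 15: (-69.1,-7.839) -> (-83.588,-11.722) [heading=195, draw]
  FD 10: (-83.588,-11.722) -> (-93.248,-14.31) [heading=195, draw]
]
FD 1: (-93.248,-14.31) -> (-94.214,-14.569) [heading=195, draw]
FD 14: (-94.214,-14.569) -> (-107.737,-18.192) [heading=195, draw]
FD 8: (-107.737,-18.192) -> (-115.464,-20.263) [heading=195, draw]
LT 90: heading 195 -> 285
RT 90: heading 285 -> 195
Final: pos=(-115.464,-20.263), heading=195, 12 segment(s) drawn
Segments drawn: 12

Answer: 12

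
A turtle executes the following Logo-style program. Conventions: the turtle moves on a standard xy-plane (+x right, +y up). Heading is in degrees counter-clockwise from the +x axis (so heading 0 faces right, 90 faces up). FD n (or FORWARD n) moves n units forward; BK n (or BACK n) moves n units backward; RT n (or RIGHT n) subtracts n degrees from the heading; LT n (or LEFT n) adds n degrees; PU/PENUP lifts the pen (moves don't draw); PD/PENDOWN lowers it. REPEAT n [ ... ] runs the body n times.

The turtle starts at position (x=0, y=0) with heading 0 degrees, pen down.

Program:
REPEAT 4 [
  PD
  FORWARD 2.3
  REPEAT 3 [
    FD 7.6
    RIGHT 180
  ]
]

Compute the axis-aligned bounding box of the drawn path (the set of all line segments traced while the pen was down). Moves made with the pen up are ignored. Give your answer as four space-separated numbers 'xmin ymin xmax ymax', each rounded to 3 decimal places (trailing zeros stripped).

Executing turtle program step by step:
Start: pos=(0,0), heading=0, pen down
REPEAT 4 [
  -- iteration 1/4 --
  PD: pen down
  FD 2.3: (0,0) -> (2.3,0) [heading=0, draw]
  REPEAT 3 [
    -- iteration 1/3 --
    FD 7.6: (2.3,0) -> (9.9,0) [heading=0, draw]
    RT 180: heading 0 -> 180
    -- iteration 2/3 --
    FD 7.6: (9.9,0) -> (2.3,0) [heading=180, draw]
    RT 180: heading 180 -> 0
    -- iteration 3/3 --
    FD 7.6: (2.3,0) -> (9.9,0) [heading=0, draw]
    RT 180: heading 0 -> 180
  ]
  -- iteration 2/4 --
  PD: pen down
  FD 2.3: (9.9,0) -> (7.6,0) [heading=180, draw]
  REPEAT 3 [
    -- iteration 1/3 --
    FD 7.6: (7.6,0) -> (0,0) [heading=180, draw]
    RT 180: heading 180 -> 0
    -- iteration 2/3 --
    FD 7.6: (0,0) -> (7.6,0) [heading=0, draw]
    RT 180: heading 0 -> 180
    -- iteration 3/3 --
    FD 7.6: (7.6,0) -> (0,0) [heading=180, draw]
    RT 180: heading 180 -> 0
  ]
  -- iteration 3/4 --
  PD: pen down
  FD 2.3: (0,0) -> (2.3,0) [heading=0, draw]
  REPEAT 3 [
    -- iteration 1/3 --
    FD 7.6: (2.3,0) -> (9.9,0) [heading=0, draw]
    RT 180: heading 0 -> 180
    -- iteration 2/3 --
    FD 7.6: (9.9,0) -> (2.3,0) [heading=180, draw]
    RT 180: heading 180 -> 0
    -- iteration 3/3 --
    FD 7.6: (2.3,0) -> (9.9,0) [heading=0, draw]
    RT 180: heading 0 -> 180
  ]
  -- iteration 4/4 --
  PD: pen down
  FD 2.3: (9.9,0) -> (7.6,0) [heading=180, draw]
  REPEAT 3 [
    -- iteration 1/3 --
    FD 7.6: (7.6,0) -> (0,0) [heading=180, draw]
    RT 180: heading 180 -> 0
    -- iteration 2/3 --
    FD 7.6: (0,0) -> (7.6,0) [heading=0, draw]
    RT 180: heading 0 -> 180
    -- iteration 3/3 --
    FD 7.6: (7.6,0) -> (0,0) [heading=180, draw]
    RT 180: heading 180 -> 0
  ]
]
Final: pos=(0,0), heading=0, 16 segment(s) drawn

Segment endpoints: x in {0, 0, 2.3, 2.3, 7.6, 9.9}, y in {0, 0, 0, 0, 0, 0, 0, 0, 0, 0, 0, 0, 0, 0, 0}
xmin=0, ymin=0, xmax=9.9, ymax=0

Answer: 0 0 9.9 0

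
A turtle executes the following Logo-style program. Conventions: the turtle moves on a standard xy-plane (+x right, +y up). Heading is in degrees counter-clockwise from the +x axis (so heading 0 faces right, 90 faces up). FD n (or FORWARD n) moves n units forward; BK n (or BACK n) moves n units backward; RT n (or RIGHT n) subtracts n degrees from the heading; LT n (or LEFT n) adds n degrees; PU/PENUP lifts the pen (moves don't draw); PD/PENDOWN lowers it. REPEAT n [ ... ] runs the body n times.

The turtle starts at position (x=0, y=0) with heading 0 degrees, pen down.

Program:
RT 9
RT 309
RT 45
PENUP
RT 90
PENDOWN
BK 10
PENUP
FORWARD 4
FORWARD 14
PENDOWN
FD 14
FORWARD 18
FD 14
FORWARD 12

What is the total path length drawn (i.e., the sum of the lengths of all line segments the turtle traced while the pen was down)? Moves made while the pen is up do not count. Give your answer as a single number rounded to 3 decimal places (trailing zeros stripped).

Executing turtle program step by step:
Start: pos=(0,0), heading=0, pen down
RT 9: heading 0 -> 351
RT 309: heading 351 -> 42
RT 45: heading 42 -> 357
PU: pen up
RT 90: heading 357 -> 267
PD: pen down
BK 10: (0,0) -> (0.523,9.986) [heading=267, draw]
PU: pen up
FD 4: (0.523,9.986) -> (0.314,5.992) [heading=267, move]
FD 14: (0.314,5.992) -> (-0.419,-7.989) [heading=267, move]
PD: pen down
FD 14: (-0.419,-7.989) -> (-1.151,-21.97) [heading=267, draw]
FD 18: (-1.151,-21.97) -> (-2.093,-39.945) [heading=267, draw]
FD 14: (-2.093,-39.945) -> (-2.826,-53.926) [heading=267, draw]
FD 12: (-2.826,-53.926) -> (-3.454,-65.91) [heading=267, draw]
Final: pos=(-3.454,-65.91), heading=267, 5 segment(s) drawn

Segment lengths:
  seg 1: (0,0) -> (0.523,9.986), length = 10
  seg 2: (-0.419,-7.989) -> (-1.151,-21.97), length = 14
  seg 3: (-1.151,-21.97) -> (-2.093,-39.945), length = 18
  seg 4: (-2.093,-39.945) -> (-2.826,-53.926), length = 14
  seg 5: (-2.826,-53.926) -> (-3.454,-65.91), length = 12
Total = 68

Answer: 68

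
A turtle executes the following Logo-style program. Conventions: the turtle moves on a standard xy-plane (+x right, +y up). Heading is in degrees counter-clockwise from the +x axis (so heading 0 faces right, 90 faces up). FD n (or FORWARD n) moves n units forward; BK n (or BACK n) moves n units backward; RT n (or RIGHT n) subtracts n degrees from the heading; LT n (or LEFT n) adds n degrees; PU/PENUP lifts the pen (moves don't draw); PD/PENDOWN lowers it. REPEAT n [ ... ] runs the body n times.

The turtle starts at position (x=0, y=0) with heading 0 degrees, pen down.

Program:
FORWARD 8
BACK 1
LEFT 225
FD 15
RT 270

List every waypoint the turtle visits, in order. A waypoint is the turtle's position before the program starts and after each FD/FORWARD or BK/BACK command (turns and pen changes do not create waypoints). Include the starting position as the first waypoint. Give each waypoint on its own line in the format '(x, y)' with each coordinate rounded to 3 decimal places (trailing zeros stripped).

Answer: (0, 0)
(8, 0)
(7, 0)
(-3.607, -10.607)

Derivation:
Executing turtle program step by step:
Start: pos=(0,0), heading=0, pen down
FD 8: (0,0) -> (8,0) [heading=0, draw]
BK 1: (8,0) -> (7,0) [heading=0, draw]
LT 225: heading 0 -> 225
FD 15: (7,0) -> (-3.607,-10.607) [heading=225, draw]
RT 270: heading 225 -> 315
Final: pos=(-3.607,-10.607), heading=315, 3 segment(s) drawn
Waypoints (4 total):
(0, 0)
(8, 0)
(7, 0)
(-3.607, -10.607)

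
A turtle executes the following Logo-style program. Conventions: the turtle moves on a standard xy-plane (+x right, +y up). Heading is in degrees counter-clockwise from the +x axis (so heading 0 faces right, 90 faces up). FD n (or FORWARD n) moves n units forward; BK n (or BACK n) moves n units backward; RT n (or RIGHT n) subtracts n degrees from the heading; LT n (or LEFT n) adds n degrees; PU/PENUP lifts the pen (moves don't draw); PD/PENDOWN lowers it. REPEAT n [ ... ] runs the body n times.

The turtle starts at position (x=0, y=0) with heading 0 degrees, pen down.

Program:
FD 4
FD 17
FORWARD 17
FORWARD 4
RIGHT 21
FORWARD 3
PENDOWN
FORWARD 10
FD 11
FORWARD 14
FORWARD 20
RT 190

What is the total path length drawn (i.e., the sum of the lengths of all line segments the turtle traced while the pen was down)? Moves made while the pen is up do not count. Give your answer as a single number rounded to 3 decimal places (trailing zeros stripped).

Answer: 100

Derivation:
Executing turtle program step by step:
Start: pos=(0,0), heading=0, pen down
FD 4: (0,0) -> (4,0) [heading=0, draw]
FD 17: (4,0) -> (21,0) [heading=0, draw]
FD 17: (21,0) -> (38,0) [heading=0, draw]
FD 4: (38,0) -> (42,0) [heading=0, draw]
RT 21: heading 0 -> 339
FD 3: (42,0) -> (44.801,-1.075) [heading=339, draw]
PD: pen down
FD 10: (44.801,-1.075) -> (54.137,-4.659) [heading=339, draw]
FD 11: (54.137,-4.659) -> (64.406,-8.601) [heading=339, draw]
FD 14: (64.406,-8.601) -> (77.476,-13.618) [heading=339, draw]
FD 20: (77.476,-13.618) -> (96.148,-20.785) [heading=339, draw]
RT 190: heading 339 -> 149
Final: pos=(96.148,-20.785), heading=149, 9 segment(s) drawn

Segment lengths:
  seg 1: (0,0) -> (4,0), length = 4
  seg 2: (4,0) -> (21,0), length = 17
  seg 3: (21,0) -> (38,0), length = 17
  seg 4: (38,0) -> (42,0), length = 4
  seg 5: (42,0) -> (44.801,-1.075), length = 3
  seg 6: (44.801,-1.075) -> (54.137,-4.659), length = 10
  seg 7: (54.137,-4.659) -> (64.406,-8.601), length = 11
  seg 8: (64.406,-8.601) -> (77.476,-13.618), length = 14
  seg 9: (77.476,-13.618) -> (96.148,-20.785), length = 20
Total = 100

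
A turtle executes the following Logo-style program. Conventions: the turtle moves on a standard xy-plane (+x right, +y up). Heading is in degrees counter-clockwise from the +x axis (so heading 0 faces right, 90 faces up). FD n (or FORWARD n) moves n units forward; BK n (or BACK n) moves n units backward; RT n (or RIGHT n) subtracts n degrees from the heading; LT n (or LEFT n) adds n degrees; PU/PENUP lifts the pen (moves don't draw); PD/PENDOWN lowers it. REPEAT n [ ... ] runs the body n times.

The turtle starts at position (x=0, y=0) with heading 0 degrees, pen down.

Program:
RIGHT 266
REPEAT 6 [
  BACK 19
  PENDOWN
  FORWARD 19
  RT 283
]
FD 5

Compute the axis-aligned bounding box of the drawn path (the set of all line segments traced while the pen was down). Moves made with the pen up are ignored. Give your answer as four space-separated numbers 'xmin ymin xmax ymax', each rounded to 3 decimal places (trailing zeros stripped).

Answer: -15.564 -18.954 18.766 17.616

Derivation:
Executing turtle program step by step:
Start: pos=(0,0), heading=0, pen down
RT 266: heading 0 -> 94
REPEAT 6 [
  -- iteration 1/6 --
  BK 19: (0,0) -> (1.325,-18.954) [heading=94, draw]
  PD: pen down
  FD 19: (1.325,-18.954) -> (0,0) [heading=94, draw]
  RT 283: heading 94 -> 171
  -- iteration 2/6 --
  BK 19: (0,0) -> (18.766,-2.972) [heading=171, draw]
  PD: pen down
  FD 19: (18.766,-2.972) -> (0,0) [heading=171, draw]
  RT 283: heading 171 -> 248
  -- iteration 3/6 --
  BK 19: (0,0) -> (7.118,17.616) [heading=248, draw]
  PD: pen down
  FD 19: (7.118,17.616) -> (0,0) [heading=248, draw]
  RT 283: heading 248 -> 325
  -- iteration 4/6 --
  BK 19: (0,0) -> (-15.564,10.898) [heading=325, draw]
  PD: pen down
  FD 19: (-15.564,10.898) -> (0,0) [heading=325, draw]
  RT 283: heading 325 -> 42
  -- iteration 5/6 --
  BK 19: (0,0) -> (-14.12,-12.713) [heading=42, draw]
  PD: pen down
  FD 19: (-14.12,-12.713) -> (0,0) [heading=42, draw]
  RT 283: heading 42 -> 119
  -- iteration 6/6 --
  BK 19: (0,0) -> (9.211,-16.618) [heading=119, draw]
  PD: pen down
  FD 19: (9.211,-16.618) -> (0,0) [heading=119, draw]
  RT 283: heading 119 -> 196
]
FD 5: (0,0) -> (-4.806,-1.378) [heading=196, draw]
Final: pos=(-4.806,-1.378), heading=196, 13 segment(s) drawn

Segment endpoints: x in {-15.564, -14.12, -4.806, 0, 1.325, 7.118, 9.211, 18.766}, y in {-18.954, -16.618, -12.713, -2.972, -1.378, 0, 10.898, 17.616}
xmin=-15.564, ymin=-18.954, xmax=18.766, ymax=17.616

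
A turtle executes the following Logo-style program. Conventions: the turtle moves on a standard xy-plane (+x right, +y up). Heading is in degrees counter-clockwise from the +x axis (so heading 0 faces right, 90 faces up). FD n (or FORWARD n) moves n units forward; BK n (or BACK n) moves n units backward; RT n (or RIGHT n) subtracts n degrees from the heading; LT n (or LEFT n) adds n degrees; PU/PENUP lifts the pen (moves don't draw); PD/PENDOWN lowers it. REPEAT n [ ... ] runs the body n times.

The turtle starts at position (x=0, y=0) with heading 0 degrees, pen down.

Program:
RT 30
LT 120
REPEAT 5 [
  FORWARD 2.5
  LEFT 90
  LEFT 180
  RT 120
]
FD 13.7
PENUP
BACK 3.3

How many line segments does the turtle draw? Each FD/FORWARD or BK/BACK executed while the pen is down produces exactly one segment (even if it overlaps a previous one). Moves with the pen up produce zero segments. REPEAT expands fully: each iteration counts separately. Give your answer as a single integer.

Answer: 6

Derivation:
Executing turtle program step by step:
Start: pos=(0,0), heading=0, pen down
RT 30: heading 0 -> 330
LT 120: heading 330 -> 90
REPEAT 5 [
  -- iteration 1/5 --
  FD 2.5: (0,0) -> (0,2.5) [heading=90, draw]
  LT 90: heading 90 -> 180
  LT 180: heading 180 -> 0
  RT 120: heading 0 -> 240
  -- iteration 2/5 --
  FD 2.5: (0,2.5) -> (-1.25,0.335) [heading=240, draw]
  LT 90: heading 240 -> 330
  LT 180: heading 330 -> 150
  RT 120: heading 150 -> 30
  -- iteration 3/5 --
  FD 2.5: (-1.25,0.335) -> (0.915,1.585) [heading=30, draw]
  LT 90: heading 30 -> 120
  LT 180: heading 120 -> 300
  RT 120: heading 300 -> 180
  -- iteration 4/5 --
  FD 2.5: (0.915,1.585) -> (-1.585,1.585) [heading=180, draw]
  LT 90: heading 180 -> 270
  LT 180: heading 270 -> 90
  RT 120: heading 90 -> 330
  -- iteration 5/5 --
  FD 2.5: (-1.585,1.585) -> (0.58,0.335) [heading=330, draw]
  LT 90: heading 330 -> 60
  LT 180: heading 60 -> 240
  RT 120: heading 240 -> 120
]
FD 13.7: (0.58,0.335) -> (-6.27,12.199) [heading=120, draw]
PU: pen up
BK 3.3: (-6.27,12.199) -> (-4.62,9.342) [heading=120, move]
Final: pos=(-4.62,9.342), heading=120, 6 segment(s) drawn
Segments drawn: 6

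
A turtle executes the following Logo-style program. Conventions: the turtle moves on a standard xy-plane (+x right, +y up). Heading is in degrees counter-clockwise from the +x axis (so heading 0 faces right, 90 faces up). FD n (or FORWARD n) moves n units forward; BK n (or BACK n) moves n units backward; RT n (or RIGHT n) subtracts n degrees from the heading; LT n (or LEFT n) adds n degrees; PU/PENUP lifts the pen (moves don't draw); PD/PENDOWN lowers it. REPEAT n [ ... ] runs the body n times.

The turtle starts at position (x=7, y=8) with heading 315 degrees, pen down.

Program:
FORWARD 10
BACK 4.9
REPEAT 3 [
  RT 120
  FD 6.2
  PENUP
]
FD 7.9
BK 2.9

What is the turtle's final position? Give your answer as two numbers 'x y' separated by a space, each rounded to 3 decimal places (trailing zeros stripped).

Answer: 14.142 0.858

Derivation:
Executing turtle program step by step:
Start: pos=(7,8), heading=315, pen down
FD 10: (7,8) -> (14.071,0.929) [heading=315, draw]
BK 4.9: (14.071,0.929) -> (10.606,4.394) [heading=315, draw]
REPEAT 3 [
  -- iteration 1/3 --
  RT 120: heading 315 -> 195
  FD 6.2: (10.606,4.394) -> (4.618,2.789) [heading=195, draw]
  PU: pen up
  -- iteration 2/3 --
  RT 120: heading 195 -> 75
  FD 6.2: (4.618,2.789) -> (6.222,8.778) [heading=75, move]
  PU: pen up
  -- iteration 3/3 --
  RT 120: heading 75 -> 315
  FD 6.2: (6.222,8.778) -> (10.606,4.394) [heading=315, move]
  PU: pen up
]
FD 7.9: (10.606,4.394) -> (16.192,-1.192) [heading=315, move]
BK 2.9: (16.192,-1.192) -> (14.142,0.858) [heading=315, move]
Final: pos=(14.142,0.858), heading=315, 3 segment(s) drawn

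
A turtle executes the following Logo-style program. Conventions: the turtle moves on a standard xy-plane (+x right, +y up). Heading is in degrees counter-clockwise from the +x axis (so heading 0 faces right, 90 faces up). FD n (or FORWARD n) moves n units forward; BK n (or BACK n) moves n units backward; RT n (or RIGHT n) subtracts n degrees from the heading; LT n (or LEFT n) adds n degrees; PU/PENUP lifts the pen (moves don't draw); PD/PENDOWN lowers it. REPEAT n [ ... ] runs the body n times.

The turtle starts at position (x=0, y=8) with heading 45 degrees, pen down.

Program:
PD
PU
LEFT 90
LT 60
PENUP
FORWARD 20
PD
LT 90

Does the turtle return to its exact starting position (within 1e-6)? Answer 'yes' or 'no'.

Answer: no

Derivation:
Executing turtle program step by step:
Start: pos=(0,8), heading=45, pen down
PD: pen down
PU: pen up
LT 90: heading 45 -> 135
LT 60: heading 135 -> 195
PU: pen up
FD 20: (0,8) -> (-19.319,2.824) [heading=195, move]
PD: pen down
LT 90: heading 195 -> 285
Final: pos=(-19.319,2.824), heading=285, 0 segment(s) drawn

Start position: (0, 8)
Final position: (-19.319, 2.824)
Distance = 20; >= 1e-6 -> NOT closed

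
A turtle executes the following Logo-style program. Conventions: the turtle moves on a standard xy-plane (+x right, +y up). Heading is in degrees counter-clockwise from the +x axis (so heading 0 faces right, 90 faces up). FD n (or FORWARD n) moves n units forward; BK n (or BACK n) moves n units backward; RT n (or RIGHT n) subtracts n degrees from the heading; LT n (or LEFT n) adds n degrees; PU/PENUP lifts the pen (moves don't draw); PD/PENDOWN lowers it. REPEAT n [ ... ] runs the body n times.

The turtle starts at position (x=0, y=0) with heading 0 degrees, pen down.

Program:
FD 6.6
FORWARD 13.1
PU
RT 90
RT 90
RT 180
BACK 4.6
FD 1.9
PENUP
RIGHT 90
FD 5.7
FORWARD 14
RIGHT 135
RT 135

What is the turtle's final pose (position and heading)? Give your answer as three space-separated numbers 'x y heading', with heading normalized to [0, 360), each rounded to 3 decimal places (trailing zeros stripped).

Executing turtle program step by step:
Start: pos=(0,0), heading=0, pen down
FD 6.6: (0,0) -> (6.6,0) [heading=0, draw]
FD 13.1: (6.6,0) -> (19.7,0) [heading=0, draw]
PU: pen up
RT 90: heading 0 -> 270
RT 90: heading 270 -> 180
RT 180: heading 180 -> 0
BK 4.6: (19.7,0) -> (15.1,0) [heading=0, move]
FD 1.9: (15.1,0) -> (17,0) [heading=0, move]
PU: pen up
RT 90: heading 0 -> 270
FD 5.7: (17,0) -> (17,-5.7) [heading=270, move]
FD 14: (17,-5.7) -> (17,-19.7) [heading=270, move]
RT 135: heading 270 -> 135
RT 135: heading 135 -> 0
Final: pos=(17,-19.7), heading=0, 2 segment(s) drawn

Answer: 17 -19.7 0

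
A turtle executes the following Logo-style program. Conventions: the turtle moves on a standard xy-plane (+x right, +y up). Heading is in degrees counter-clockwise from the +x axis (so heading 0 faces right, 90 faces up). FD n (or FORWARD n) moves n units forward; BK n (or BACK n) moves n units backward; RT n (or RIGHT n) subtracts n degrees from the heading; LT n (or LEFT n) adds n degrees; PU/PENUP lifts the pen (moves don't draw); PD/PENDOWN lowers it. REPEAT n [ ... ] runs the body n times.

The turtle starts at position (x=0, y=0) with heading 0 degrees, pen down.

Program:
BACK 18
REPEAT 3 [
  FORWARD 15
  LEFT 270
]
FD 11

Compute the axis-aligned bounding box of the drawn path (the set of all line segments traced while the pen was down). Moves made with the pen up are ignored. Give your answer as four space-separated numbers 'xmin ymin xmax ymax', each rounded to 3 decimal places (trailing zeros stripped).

Executing turtle program step by step:
Start: pos=(0,0), heading=0, pen down
BK 18: (0,0) -> (-18,0) [heading=0, draw]
REPEAT 3 [
  -- iteration 1/3 --
  FD 15: (-18,0) -> (-3,0) [heading=0, draw]
  LT 270: heading 0 -> 270
  -- iteration 2/3 --
  FD 15: (-3,0) -> (-3,-15) [heading=270, draw]
  LT 270: heading 270 -> 180
  -- iteration 3/3 --
  FD 15: (-3,-15) -> (-18,-15) [heading=180, draw]
  LT 270: heading 180 -> 90
]
FD 11: (-18,-15) -> (-18,-4) [heading=90, draw]
Final: pos=(-18,-4), heading=90, 5 segment(s) drawn

Segment endpoints: x in {-18, -18, -18, -3, -3, 0}, y in {-15, -15, -4, 0}
xmin=-18, ymin=-15, xmax=0, ymax=0

Answer: -18 -15 0 0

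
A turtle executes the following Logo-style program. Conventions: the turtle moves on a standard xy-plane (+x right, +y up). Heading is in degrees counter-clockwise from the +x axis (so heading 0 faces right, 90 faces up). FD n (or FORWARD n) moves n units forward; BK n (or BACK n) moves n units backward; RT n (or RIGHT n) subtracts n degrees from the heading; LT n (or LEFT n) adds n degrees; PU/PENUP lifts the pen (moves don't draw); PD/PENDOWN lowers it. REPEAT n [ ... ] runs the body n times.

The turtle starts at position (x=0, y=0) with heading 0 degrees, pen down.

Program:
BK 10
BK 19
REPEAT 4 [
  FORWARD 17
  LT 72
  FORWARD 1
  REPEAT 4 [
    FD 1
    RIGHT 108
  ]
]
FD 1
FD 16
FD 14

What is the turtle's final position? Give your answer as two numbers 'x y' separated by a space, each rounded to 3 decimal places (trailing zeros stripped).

Answer: 71.236 6.71

Derivation:
Executing turtle program step by step:
Start: pos=(0,0), heading=0, pen down
BK 10: (0,0) -> (-10,0) [heading=0, draw]
BK 19: (-10,0) -> (-29,0) [heading=0, draw]
REPEAT 4 [
  -- iteration 1/4 --
  FD 17: (-29,0) -> (-12,0) [heading=0, draw]
  LT 72: heading 0 -> 72
  FD 1: (-12,0) -> (-11.691,0.951) [heading=72, draw]
  REPEAT 4 [
    -- iteration 1/4 --
    FD 1: (-11.691,0.951) -> (-11.382,1.902) [heading=72, draw]
    RT 108: heading 72 -> 324
    -- iteration 2/4 --
    FD 1: (-11.382,1.902) -> (-10.573,1.314) [heading=324, draw]
    RT 108: heading 324 -> 216
    -- iteration 3/4 --
    FD 1: (-10.573,1.314) -> (-11.382,0.727) [heading=216, draw]
    RT 108: heading 216 -> 108
    -- iteration 4/4 --
    FD 1: (-11.382,0.727) -> (-11.691,1.678) [heading=108, draw]
    RT 108: heading 108 -> 0
  ]
  -- iteration 2/4 --
  FD 17: (-11.691,1.678) -> (5.309,1.678) [heading=0, draw]
  LT 72: heading 0 -> 72
  FD 1: (5.309,1.678) -> (5.618,2.629) [heading=72, draw]
  REPEAT 4 [
    -- iteration 1/4 --
    FD 1: (5.618,2.629) -> (5.927,3.58) [heading=72, draw]
    RT 108: heading 72 -> 324
    -- iteration 2/4 --
    FD 1: (5.927,3.58) -> (6.736,2.992) [heading=324, draw]
    RT 108: heading 324 -> 216
    -- iteration 3/4 --
    FD 1: (6.736,2.992) -> (5.927,2.404) [heading=216, draw]
    RT 108: heading 216 -> 108
    -- iteration 4/4 --
    FD 1: (5.927,2.404) -> (5.618,3.355) [heading=108, draw]
    RT 108: heading 108 -> 0
  ]
  -- iteration 3/4 --
  FD 17: (5.618,3.355) -> (22.618,3.355) [heading=0, draw]
  LT 72: heading 0 -> 72
  FD 1: (22.618,3.355) -> (22.927,4.306) [heading=72, draw]
  REPEAT 4 [
    -- iteration 1/4 --
    FD 1: (22.927,4.306) -> (23.236,5.257) [heading=72, draw]
    RT 108: heading 72 -> 324
    -- iteration 2/4 --
    FD 1: (23.236,5.257) -> (24.045,4.67) [heading=324, draw]
    RT 108: heading 324 -> 216
    -- iteration 3/4 --
    FD 1: (24.045,4.67) -> (23.236,4.082) [heading=216, draw]
    RT 108: heading 216 -> 108
    -- iteration 4/4 --
    FD 1: (23.236,4.082) -> (22.927,5.033) [heading=108, draw]
    RT 108: heading 108 -> 0
  ]
  -- iteration 4/4 --
  FD 17: (22.927,5.033) -> (39.927,5.033) [heading=0, draw]
  LT 72: heading 0 -> 72
  FD 1: (39.927,5.033) -> (40.236,5.984) [heading=72, draw]
  REPEAT 4 [
    -- iteration 1/4 --
    FD 1: (40.236,5.984) -> (40.545,6.935) [heading=72, draw]
    RT 108: heading 72 -> 324
    -- iteration 2/4 --
    FD 1: (40.545,6.935) -> (41.354,6.347) [heading=324, draw]
    RT 108: heading 324 -> 216
    -- iteration 3/4 --
    FD 1: (41.354,6.347) -> (40.545,5.759) [heading=216, draw]
    RT 108: heading 216 -> 108
    -- iteration 4/4 --
    FD 1: (40.545,5.759) -> (40.236,6.71) [heading=108, draw]
    RT 108: heading 108 -> 0
  ]
]
FD 1: (40.236,6.71) -> (41.236,6.71) [heading=0, draw]
FD 16: (41.236,6.71) -> (57.236,6.71) [heading=0, draw]
FD 14: (57.236,6.71) -> (71.236,6.71) [heading=0, draw]
Final: pos=(71.236,6.71), heading=0, 29 segment(s) drawn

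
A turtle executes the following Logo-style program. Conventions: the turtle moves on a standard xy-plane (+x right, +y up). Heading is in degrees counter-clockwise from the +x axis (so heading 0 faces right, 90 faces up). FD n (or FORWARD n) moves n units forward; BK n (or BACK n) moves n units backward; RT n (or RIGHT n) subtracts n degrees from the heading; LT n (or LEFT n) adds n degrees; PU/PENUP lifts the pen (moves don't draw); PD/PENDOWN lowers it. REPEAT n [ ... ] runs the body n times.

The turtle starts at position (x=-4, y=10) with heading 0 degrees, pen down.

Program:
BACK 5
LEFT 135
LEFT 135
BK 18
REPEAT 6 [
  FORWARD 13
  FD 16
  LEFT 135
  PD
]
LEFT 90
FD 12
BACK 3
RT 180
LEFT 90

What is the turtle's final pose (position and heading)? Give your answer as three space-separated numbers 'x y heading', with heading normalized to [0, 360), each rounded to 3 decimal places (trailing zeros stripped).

Executing turtle program step by step:
Start: pos=(-4,10), heading=0, pen down
BK 5: (-4,10) -> (-9,10) [heading=0, draw]
LT 135: heading 0 -> 135
LT 135: heading 135 -> 270
BK 18: (-9,10) -> (-9,28) [heading=270, draw]
REPEAT 6 [
  -- iteration 1/6 --
  FD 13: (-9,28) -> (-9,15) [heading=270, draw]
  FD 16: (-9,15) -> (-9,-1) [heading=270, draw]
  LT 135: heading 270 -> 45
  PD: pen down
  -- iteration 2/6 --
  FD 13: (-9,-1) -> (0.192,8.192) [heading=45, draw]
  FD 16: (0.192,8.192) -> (11.506,19.506) [heading=45, draw]
  LT 135: heading 45 -> 180
  PD: pen down
  -- iteration 3/6 --
  FD 13: (11.506,19.506) -> (-1.494,19.506) [heading=180, draw]
  FD 16: (-1.494,19.506) -> (-17.494,19.506) [heading=180, draw]
  LT 135: heading 180 -> 315
  PD: pen down
  -- iteration 4/6 --
  FD 13: (-17.494,19.506) -> (-8.302,10.314) [heading=315, draw]
  FD 16: (-8.302,10.314) -> (3.012,-1) [heading=315, draw]
  LT 135: heading 315 -> 90
  PD: pen down
  -- iteration 5/6 --
  FD 13: (3.012,-1) -> (3.012,12) [heading=90, draw]
  FD 16: (3.012,12) -> (3.012,28) [heading=90, draw]
  LT 135: heading 90 -> 225
  PD: pen down
  -- iteration 6/6 --
  FD 13: (3.012,28) -> (-6.18,18.808) [heading=225, draw]
  FD 16: (-6.18,18.808) -> (-17.494,7.494) [heading=225, draw]
  LT 135: heading 225 -> 0
  PD: pen down
]
LT 90: heading 0 -> 90
FD 12: (-17.494,7.494) -> (-17.494,19.494) [heading=90, draw]
BK 3: (-17.494,19.494) -> (-17.494,16.494) [heading=90, draw]
RT 180: heading 90 -> 270
LT 90: heading 270 -> 0
Final: pos=(-17.494,16.494), heading=0, 16 segment(s) drawn

Answer: -17.494 16.494 0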